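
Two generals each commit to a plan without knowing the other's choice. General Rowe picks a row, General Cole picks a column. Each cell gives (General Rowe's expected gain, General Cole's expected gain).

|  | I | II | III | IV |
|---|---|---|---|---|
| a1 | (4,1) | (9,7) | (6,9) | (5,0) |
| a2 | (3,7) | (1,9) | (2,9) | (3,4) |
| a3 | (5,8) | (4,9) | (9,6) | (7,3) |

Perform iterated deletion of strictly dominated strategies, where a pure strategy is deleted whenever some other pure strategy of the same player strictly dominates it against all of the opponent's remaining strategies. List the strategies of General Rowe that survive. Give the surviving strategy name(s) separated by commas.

a1, a3

For General Rowe, a1 strictly dominates a2 on the remaining columns (I: 4>3, II: 9>1, III: 6>2, IV: 5>3); eliminate a2.
Column I is eliminated: II beats it against every remaining row (a1: 7>1, a3: 9>8).
General Cole's strategy IV is strictly dominated by II (a1: 7>0, a3: 9>3) and is removed.
Among the remaining strategies, none is strictly dominated by another pure strategy of the same player, so the elimination stops.
Surviving strategies — General Rowe: {a1, a3}; General Cole: {II, III}.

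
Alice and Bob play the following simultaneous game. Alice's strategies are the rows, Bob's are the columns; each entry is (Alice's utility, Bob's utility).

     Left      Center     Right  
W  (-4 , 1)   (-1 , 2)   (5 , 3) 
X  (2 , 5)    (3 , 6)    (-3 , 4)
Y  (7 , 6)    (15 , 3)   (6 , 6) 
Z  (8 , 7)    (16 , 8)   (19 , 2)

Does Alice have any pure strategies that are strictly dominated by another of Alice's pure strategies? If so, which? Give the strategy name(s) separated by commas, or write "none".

W is strictly dominated by Y (Left: 7>-4, Center: 15>-1, Right: 6>5).
X: dominated, since Y does at least as well everywhere (Left: 7>2, Center: 15>3, Right: 6>-3).
Y: dominated, since Z does at least as well everywhere (Left: 8>7, Center: 16>15, Right: 19>6).
Z: no other strategy beats it everywhere (W at Left (8>-4); X at Left (8>2); Y at Left (8>7)).

W, X, Y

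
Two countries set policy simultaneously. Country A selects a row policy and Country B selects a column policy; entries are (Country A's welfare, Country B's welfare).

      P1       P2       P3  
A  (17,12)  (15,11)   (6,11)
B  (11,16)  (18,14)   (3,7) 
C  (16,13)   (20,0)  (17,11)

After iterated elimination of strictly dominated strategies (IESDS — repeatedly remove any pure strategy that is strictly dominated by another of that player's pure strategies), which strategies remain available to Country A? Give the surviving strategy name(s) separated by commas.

A

For Country A, C strictly dominates B on the remaining columns (P1: 16>11, P2: 20>18, P3: 17>3); eliminate B.
Column P2 is eliminated: P1 beats it against every remaining row (A: 12>11, C: 13>0).
Column P3 is eliminated: P1 beats it against every remaining row (A: 12>11, C: 13>11).
For Country A, A strictly dominates C on the remaining columns (P1: 17>16); eliminate C.
Among the remaining strategies, none is strictly dominated by another pure strategy of the same player, so the elimination stops.
Surviving strategies — Country A: {A}; Country B: {P1}.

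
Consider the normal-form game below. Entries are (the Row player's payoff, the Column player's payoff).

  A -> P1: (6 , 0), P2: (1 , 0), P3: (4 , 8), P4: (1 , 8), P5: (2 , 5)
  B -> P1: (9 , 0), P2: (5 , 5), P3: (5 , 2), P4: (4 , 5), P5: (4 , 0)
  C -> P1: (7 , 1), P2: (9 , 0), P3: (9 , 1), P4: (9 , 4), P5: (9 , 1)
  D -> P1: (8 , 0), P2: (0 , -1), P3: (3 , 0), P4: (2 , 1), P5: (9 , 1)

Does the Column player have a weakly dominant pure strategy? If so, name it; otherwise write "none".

P4

P4 vs P1: A: 8>0, B: 5>0, C: 4>1, D: 1>0.
P4 vs P2: A: 8>0, B: 5=5, C: 4>0, D: 1>-1.
P4 vs P3: A: 8=8, B: 5>2, C: 4>1, D: 1>0.
P4 vs P5: A: 8>5, B: 5>0, C: 4>1, D: 1=1.
P4 is at least as good as every other strategy against every opponent action, so it is weakly dominant.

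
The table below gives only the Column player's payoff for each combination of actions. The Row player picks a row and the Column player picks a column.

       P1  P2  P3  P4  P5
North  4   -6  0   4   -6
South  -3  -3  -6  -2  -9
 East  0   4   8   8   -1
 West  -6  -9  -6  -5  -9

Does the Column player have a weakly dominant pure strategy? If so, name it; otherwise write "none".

P4 vs P1: North: 4=4, South: -2>-3, East: 8>0, West: -5>-6.
P4 vs P2: North: 4>-6, South: -2>-3, East: 8>4, West: -5>-9.
P4 vs P3: North: 4>0, South: -2>-6, East: 8=8, West: -5>-6.
P4 vs P5: North: 4>-6, South: -2>-9, East: 8>-1, West: -5>-9.
P4 is at least as good as every other strategy against every opponent action, so it is weakly dominant.

P4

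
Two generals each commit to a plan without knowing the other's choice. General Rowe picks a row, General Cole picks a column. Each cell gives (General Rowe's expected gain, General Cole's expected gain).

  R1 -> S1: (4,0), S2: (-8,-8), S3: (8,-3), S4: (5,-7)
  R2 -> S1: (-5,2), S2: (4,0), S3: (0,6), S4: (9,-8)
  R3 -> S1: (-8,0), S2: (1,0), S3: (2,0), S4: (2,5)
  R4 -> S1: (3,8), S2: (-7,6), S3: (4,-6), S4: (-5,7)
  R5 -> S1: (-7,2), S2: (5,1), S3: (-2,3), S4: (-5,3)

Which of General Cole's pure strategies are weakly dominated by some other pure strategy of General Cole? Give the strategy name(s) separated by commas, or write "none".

S1: no other strategy beats it everywhere (S2 at R1 (0>-8); S3 at R1 (0>-3); S4 at R1 (0>-7)).
S2: dominated, since S1 does at least as well everywhere (R1: 0>-8, R2: 2>0, R3: 0=0, R4: 8>6, R5: 2>1).
S3: no other strategy beats it everywhere (S1 at R2 (6>2); S2 at R1 (-3>-8); S4 at R1 (-3>-7)).
S4 is not dominated — it holds its own against S1 at R3 (5>0); S2 at R1 (-7>-8); S3 at R3 (5>0).

S2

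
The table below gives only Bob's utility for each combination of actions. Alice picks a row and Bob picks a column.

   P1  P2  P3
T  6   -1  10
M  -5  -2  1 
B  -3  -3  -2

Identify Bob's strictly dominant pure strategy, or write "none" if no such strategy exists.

P3

P3 vs P1: T: 10>6, M: 1>-5, B: -2>-3.
P3 vs P2: T: 10>-1, M: 1>-2, B: -2>-3.
P3 strictly beats every other strategy against every opponent action, so it is strictly dominant.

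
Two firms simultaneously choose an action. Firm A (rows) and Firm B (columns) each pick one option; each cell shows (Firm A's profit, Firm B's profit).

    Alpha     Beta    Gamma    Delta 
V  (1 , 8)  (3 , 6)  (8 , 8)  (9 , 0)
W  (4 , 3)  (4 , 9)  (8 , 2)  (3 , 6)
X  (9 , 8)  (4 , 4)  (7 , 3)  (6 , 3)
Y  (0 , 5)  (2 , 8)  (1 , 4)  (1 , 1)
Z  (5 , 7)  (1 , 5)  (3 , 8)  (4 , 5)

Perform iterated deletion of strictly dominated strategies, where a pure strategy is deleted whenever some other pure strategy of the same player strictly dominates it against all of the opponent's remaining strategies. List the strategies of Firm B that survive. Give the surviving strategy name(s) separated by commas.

Alpha, Beta, Gamma

Firm A's strategy Y is strictly dominated by V (Alpha: 1>0, Beta: 3>2, Gamma: 8>1, Delta: 9>1) and is removed.
Row Z is eliminated: X beats it against every remaining column (Alpha: 9>5, Beta: 4>1, Gamma: 7>3, Delta: 6>4).
Firm B's strategy Delta is strictly dominated by Beta (V: 6>0, W: 9>6, X: 4>3) and is removed.
Among the remaining strategies, none is strictly dominated by another pure strategy of the same player, so the elimination stops.
Surviving strategies — Firm A: {V, W, X}; Firm B: {Alpha, Beta, Gamma}.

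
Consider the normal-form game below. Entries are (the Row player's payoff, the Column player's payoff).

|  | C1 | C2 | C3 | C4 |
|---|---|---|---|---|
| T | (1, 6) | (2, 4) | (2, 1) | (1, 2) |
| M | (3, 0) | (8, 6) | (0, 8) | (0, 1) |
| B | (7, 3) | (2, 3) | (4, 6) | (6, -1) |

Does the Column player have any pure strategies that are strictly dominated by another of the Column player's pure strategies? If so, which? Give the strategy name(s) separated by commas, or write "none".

C4

C1: no other strategy beats it everywhere (C2 at T (6>4); C3 at T (6>1); C4 at T (6>2)).
Nothing dominates C2: C1 at M (6>0); C3 at T (4>1); C4 at T (4>2).
C3: no other strategy beats it everywhere (C1 at M (8>0); C2 at M (8>6); C4 at M (8>1)).
C4: dominated, since C2 does at least as well everywhere (T: 4>2, M: 6>1, B: 3>-1).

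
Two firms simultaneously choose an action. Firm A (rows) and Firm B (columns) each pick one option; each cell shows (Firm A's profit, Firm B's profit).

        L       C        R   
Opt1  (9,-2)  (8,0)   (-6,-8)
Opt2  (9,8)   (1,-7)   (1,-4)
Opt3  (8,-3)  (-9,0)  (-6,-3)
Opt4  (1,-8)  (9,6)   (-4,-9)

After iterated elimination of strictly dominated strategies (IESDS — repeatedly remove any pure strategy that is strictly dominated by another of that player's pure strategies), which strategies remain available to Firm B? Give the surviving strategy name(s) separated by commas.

L, C

Firm A's strategy Opt3 is strictly dominated by Opt2 (L: 9>8, C: 1>-9, R: 1>-6) and is removed.
Firm B's strategy R is strictly dominated by L (Opt1: -2>-8, Opt2: 8>-4, Opt4: -8>-9) and is removed.
Among the remaining strategies, none is strictly dominated by another pure strategy of the same player, so the elimination stops.
Surviving strategies — Firm A: {Opt1, Opt2, Opt4}; Firm B: {L, C}.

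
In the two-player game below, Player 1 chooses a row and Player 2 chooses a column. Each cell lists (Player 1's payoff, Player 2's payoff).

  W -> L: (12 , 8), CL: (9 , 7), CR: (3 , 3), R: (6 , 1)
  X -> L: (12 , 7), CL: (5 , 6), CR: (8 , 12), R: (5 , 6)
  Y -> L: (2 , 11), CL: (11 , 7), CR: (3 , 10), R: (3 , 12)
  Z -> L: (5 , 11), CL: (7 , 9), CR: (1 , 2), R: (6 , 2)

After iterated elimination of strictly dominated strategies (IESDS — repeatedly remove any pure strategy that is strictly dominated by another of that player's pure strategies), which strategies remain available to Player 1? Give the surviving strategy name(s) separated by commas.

W, X

For Player 2, L strictly dominates CL on the remaining rows (W: 8>7, X: 7>6, Y: 11>7, Z: 11>9); eliminate CL.
Row Y is eliminated: X beats it against every remaining column (L: 12>2, CR: 8>3, R: 5>3).
Column R is eliminated: L beats it against every remaining row (W: 8>1, X: 7>6, Z: 11>2).
Row Z is eliminated: W beats it against every remaining column (L: 12>5, CR: 3>1).
Among the remaining strategies, none is strictly dominated by another pure strategy of the same player, so the elimination stops.
Surviving strategies — Player 1: {W, X}; Player 2: {L, CR}.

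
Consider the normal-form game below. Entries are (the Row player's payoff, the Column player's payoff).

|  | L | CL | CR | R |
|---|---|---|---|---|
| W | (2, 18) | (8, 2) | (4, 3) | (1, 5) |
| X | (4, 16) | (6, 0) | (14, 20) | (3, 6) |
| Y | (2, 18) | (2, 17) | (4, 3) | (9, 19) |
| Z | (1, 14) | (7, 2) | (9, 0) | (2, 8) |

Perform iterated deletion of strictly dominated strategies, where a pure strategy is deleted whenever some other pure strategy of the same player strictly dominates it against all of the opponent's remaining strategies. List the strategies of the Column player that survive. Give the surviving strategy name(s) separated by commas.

For the Column player, L strictly dominates CL on the remaining rows (W: 18>2, X: 16>0, Y: 18>17, Z: 14>2); eliminate CL.
Row W is eliminated: X beats it against every remaining column (L: 4>2, CR: 14>4, R: 3>1).
The Row player's strategy Z is strictly dominated by X (L: 4>1, CR: 14>9, R: 3>2) and is removed.
Among the remaining strategies, none is strictly dominated by another pure strategy of the same player, so the elimination stops.
Surviving strategies — the Row player: {X, Y}; the Column player: {L, CR, R}.

L, CR, R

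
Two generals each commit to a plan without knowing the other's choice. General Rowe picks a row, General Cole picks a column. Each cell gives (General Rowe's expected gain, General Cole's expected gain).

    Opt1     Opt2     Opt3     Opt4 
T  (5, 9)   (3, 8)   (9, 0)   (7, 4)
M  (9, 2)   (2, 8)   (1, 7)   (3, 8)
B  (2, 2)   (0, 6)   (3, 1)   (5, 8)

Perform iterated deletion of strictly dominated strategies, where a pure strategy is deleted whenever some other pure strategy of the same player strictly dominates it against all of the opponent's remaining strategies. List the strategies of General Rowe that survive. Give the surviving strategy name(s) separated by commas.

General Rowe's strategy B is strictly dominated by T (Opt1: 5>2, Opt2: 3>0, Opt3: 9>3, Opt4: 7>5) and is removed.
General Cole's strategy Opt3 is strictly dominated by Opt2 (T: 8>0, M: 8>7) and is removed.
Among the remaining strategies, none is strictly dominated by another pure strategy of the same player, so the elimination stops.
Surviving strategies — General Rowe: {T, M}; General Cole: {Opt1, Opt2, Opt4}.

T, M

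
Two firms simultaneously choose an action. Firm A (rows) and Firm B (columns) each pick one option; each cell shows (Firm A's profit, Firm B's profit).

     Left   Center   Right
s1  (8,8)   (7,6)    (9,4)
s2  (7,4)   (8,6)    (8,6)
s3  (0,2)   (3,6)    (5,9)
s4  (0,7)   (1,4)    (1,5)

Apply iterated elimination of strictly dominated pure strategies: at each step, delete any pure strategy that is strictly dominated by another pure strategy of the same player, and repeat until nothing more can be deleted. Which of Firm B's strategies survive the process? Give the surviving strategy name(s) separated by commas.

Firm A's strategy s3 is strictly dominated by s1 (Left: 8>0, Center: 7>3, Right: 9>5) and is removed.
Row s4 is eliminated: s1 beats it against every remaining column (Left: 8>0, Center: 7>1, Right: 9>1).
Among the remaining strategies, none is strictly dominated by another pure strategy of the same player, so the elimination stops.
Surviving strategies — Firm A: {s1, s2}; Firm B: {Left, Center, Right}.

Left, Center, Right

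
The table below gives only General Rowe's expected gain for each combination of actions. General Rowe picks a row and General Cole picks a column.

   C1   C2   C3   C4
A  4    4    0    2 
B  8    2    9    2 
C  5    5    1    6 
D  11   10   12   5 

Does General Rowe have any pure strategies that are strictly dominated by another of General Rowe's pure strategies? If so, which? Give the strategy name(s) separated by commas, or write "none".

A: dominated, since C does at least as well everywhere (C1: 5>4, C2: 5>4, C3: 1>0, C4: 6>2).
B is strictly dominated by D (C1: 11>8, C2: 10>2, C3: 12>9, C4: 5>2).
C: no other strategy beats it everywhere (A at C1 (5>4); B at C2 (5>2); D at C4 (6>5)).
Nothing dominates D: A at C1 (11>4); B at C1 (11>8); C at C1 (11>5).

A, B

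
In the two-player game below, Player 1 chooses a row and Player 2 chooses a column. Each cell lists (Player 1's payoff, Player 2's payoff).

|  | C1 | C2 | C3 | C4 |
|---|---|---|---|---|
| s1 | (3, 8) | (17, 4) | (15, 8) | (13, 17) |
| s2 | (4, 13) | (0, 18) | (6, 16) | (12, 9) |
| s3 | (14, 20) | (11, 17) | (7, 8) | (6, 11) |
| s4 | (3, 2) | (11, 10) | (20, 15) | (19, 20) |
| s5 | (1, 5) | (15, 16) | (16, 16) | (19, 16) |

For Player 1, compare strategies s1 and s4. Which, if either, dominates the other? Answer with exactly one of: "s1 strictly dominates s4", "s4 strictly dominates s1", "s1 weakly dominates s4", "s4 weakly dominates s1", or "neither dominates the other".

neither dominates the other

s1's payoffs vs s4's, by Player 2's action — C1: 3=3, C2: 17>11, C3: 15<20, C4: 13<19.
s1 does better at C2 but worse at C3, C4; neither strategy dominates the other.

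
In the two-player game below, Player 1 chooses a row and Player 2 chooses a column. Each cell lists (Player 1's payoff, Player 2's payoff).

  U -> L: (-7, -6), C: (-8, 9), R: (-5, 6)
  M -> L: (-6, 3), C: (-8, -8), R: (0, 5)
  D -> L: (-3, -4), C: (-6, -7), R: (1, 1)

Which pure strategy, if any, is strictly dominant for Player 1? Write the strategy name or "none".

D vs U: L: -3>-7, C: -6>-8, R: 1>-5.
D vs M: L: -3>-6, C: -6>-8, R: 1>0.
D strictly beats every other strategy against every opponent action, so it is strictly dominant.

D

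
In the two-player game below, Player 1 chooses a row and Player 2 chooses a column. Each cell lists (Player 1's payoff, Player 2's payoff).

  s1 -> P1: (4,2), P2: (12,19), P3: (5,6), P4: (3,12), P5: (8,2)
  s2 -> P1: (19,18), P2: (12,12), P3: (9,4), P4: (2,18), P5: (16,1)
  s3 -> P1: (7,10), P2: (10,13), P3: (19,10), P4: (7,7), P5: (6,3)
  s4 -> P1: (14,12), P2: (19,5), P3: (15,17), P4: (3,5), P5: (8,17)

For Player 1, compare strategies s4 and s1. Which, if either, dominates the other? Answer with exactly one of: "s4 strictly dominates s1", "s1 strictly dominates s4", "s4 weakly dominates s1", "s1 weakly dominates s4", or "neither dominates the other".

s4 weakly dominates s1

Compare s4 to s1 across each choice by Player 2: P1: 14>4, P2: 19>12, P3: 15>5, P4: 3=3, P5: 8=8.
s4 is at least as good everywhere and strictly better somewhere (tied only at P4, P5), so s4 weakly but not strictly dominates s1.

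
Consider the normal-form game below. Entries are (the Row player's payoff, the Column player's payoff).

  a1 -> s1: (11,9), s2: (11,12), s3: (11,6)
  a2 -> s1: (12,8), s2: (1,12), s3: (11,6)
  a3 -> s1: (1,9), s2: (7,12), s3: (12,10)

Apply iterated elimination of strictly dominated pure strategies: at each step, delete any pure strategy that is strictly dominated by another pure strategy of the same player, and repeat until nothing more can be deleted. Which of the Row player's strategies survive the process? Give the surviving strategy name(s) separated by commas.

The Column player's strategy s1 is strictly dominated by s2 (a1: 12>9, a2: 12>8, a3: 12>9) and is removed.
For the Row player, a3 strictly dominates a2 on the remaining columns (s2: 7>1, s3: 12>11); eliminate a2.
Column s3 is eliminated: s2 beats it against every remaining row (a1: 12>6, a3: 12>10).
The Row player's strategy a3 is strictly dominated by a1 (s2: 11>7) and is removed.
Among the remaining strategies, none is strictly dominated by another pure strategy of the same player, so the elimination stops.
Surviving strategies — the Row player: {a1}; the Column player: {s2}.

a1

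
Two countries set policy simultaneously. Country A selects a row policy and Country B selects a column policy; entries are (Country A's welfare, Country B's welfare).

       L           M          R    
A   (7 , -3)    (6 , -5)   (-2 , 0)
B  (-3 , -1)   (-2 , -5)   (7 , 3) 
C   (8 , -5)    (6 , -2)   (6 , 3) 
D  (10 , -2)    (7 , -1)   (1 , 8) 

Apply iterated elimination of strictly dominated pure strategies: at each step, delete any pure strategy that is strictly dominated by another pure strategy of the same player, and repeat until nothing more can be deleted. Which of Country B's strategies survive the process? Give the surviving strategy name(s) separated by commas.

R

Row A is eliminated: D beats it against every remaining column (L: 10>7, M: 7>6, R: 1>-2).
For Country B, R strictly dominates L on the remaining rows (B: 3>-1, C: 3>-5, D: 8>-2); eliminate L.
Column M is eliminated: R beats it against every remaining row (B: 3>-5, C: 3>-2, D: 8>-1).
Country A's strategy C is strictly dominated by B (R: 7>6) and is removed.
Country A's strategy D is strictly dominated by B (R: 7>1) and is removed.
Among the remaining strategies, none is strictly dominated by another pure strategy of the same player, so the elimination stops.
Surviving strategies — Country A: {B}; Country B: {R}.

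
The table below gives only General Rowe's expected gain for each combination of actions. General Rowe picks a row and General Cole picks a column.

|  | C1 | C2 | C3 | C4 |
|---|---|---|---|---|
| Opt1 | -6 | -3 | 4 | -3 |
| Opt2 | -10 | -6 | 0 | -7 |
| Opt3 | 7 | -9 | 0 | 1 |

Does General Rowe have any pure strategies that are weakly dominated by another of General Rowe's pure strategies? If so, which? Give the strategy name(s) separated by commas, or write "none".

Nothing dominates Opt1: Opt2 at C1 (-6>-10); Opt3 at C2 (-3>-9).
Opt1 weakly dominates Opt2 — C1: -6>-10, C2: -3>-6, C3: 4>0, C4: -3>-7.
Opt3 is not dominated — it holds its own against Opt1 at C1 (7>-6); Opt2 at C1 (7>-10).

Opt2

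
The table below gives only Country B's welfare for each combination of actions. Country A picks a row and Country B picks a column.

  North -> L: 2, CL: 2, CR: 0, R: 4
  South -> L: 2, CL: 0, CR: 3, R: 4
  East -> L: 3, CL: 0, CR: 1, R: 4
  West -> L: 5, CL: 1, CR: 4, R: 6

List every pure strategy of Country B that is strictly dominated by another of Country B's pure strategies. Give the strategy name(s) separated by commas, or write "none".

L, CL, CR

L is strictly dominated by R (North: 4>2, South: 4>2, East: 4>3, West: 6>5).
CL: dominated, since R does at least as well everywhere (North: 4>2, South: 4>0, East: 4>0, West: 6>1).
CR: dominated, since R does at least as well everywhere (North: 4>0, South: 4>3, East: 4>1, West: 6>4).
Nothing dominates R: L at North (4>2); CL at North (4>2); CR at North (4>0).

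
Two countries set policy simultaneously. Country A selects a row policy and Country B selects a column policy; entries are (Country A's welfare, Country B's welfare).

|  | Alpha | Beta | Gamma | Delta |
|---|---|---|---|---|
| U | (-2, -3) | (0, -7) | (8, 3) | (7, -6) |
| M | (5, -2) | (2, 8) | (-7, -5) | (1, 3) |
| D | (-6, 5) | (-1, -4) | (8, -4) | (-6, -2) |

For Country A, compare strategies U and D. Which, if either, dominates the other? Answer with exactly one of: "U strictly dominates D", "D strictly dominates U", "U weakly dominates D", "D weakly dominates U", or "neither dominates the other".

U weakly dominates D

U's payoffs vs D's, by Country B's action — Alpha: -2>-6, Beta: 0>-1, Gamma: 8=8, Delta: 7>-6.
U is at least as good everywhere and strictly better somewhere (tied only at Gamma), so U weakly but not strictly dominates D.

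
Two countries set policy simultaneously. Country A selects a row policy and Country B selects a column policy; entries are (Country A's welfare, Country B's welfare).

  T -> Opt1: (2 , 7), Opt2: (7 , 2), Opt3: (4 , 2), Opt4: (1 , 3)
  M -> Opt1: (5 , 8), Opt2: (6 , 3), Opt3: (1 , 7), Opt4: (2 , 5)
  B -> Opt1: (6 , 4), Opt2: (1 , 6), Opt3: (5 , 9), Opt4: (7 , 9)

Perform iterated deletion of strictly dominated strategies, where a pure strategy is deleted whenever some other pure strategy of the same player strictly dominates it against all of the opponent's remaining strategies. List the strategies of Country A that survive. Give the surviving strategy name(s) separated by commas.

Country B's strategy Opt2 is strictly dominated by Opt4 (T: 3>2, M: 5>3, B: 9>6) and is removed.
For Country A, B strictly dominates T on the remaining columns (Opt1: 6>2, Opt3: 5>4, Opt4: 7>1); eliminate T.
Country A's strategy M is strictly dominated by B (Opt1: 6>5, Opt3: 5>1, Opt4: 7>2) and is removed.
Column Opt1 is eliminated: Opt3 beats it against every remaining row (B: 9>4).
Among the remaining strategies, none is strictly dominated by another pure strategy of the same player, so the elimination stops.
Surviving strategies — Country A: {B}; Country B: {Opt3, Opt4}.

B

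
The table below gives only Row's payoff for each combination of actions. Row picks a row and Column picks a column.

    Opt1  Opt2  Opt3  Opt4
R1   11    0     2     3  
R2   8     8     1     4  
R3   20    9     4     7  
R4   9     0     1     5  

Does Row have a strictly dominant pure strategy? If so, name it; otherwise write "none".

R3

R3 vs R1: Opt1: 20>11, Opt2: 9>0, Opt3: 4>2, Opt4: 7>3.
R3 vs R2: Opt1: 20>8, Opt2: 9>8, Opt3: 4>1, Opt4: 7>4.
R3 vs R4: Opt1: 20>9, Opt2: 9>0, Opt3: 4>1, Opt4: 7>5.
R3 strictly beats every other strategy against every opponent action, so it is strictly dominant.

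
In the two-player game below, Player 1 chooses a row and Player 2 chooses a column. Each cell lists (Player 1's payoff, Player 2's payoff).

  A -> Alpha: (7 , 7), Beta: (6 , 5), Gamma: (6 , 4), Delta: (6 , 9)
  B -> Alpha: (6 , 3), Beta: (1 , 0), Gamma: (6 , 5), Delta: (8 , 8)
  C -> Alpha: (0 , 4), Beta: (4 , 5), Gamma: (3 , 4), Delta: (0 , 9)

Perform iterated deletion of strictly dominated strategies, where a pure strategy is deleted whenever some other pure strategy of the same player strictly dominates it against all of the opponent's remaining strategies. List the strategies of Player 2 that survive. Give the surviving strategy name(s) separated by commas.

Player 1's strategy C is strictly dominated by A (Alpha: 7>0, Beta: 6>4, Gamma: 6>3, Delta: 6>0) and is removed.
Player 2's strategy Alpha is strictly dominated by Delta (A: 9>7, B: 8>3) and is removed.
For Player 2, Delta strictly dominates Beta on the remaining rows (A: 9>5, B: 8>0); eliminate Beta.
Column Gamma is eliminated: Delta beats it against every remaining row (A: 9>4, B: 8>5).
Row A is eliminated: B beats it against every remaining column (Delta: 8>6).
Among the remaining strategies, none is strictly dominated by another pure strategy of the same player, so the elimination stops.
Surviving strategies — Player 1: {B}; Player 2: {Delta}.

Delta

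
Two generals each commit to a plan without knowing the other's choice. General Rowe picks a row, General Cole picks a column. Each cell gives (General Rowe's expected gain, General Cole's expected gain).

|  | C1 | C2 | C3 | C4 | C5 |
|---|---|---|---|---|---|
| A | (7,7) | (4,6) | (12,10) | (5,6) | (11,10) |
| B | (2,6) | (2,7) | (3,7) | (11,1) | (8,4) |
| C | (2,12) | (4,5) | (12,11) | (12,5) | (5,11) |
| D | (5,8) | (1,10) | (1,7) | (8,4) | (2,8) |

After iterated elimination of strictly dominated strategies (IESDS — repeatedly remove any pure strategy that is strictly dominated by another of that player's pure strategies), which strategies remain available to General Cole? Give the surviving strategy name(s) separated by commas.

C1, C3, C5

For General Cole, C1 strictly dominates C4 on the remaining rows (A: 7>6, B: 6>1, C: 12>5, D: 8>4); eliminate C4.
Row B is eliminated: A beats it against every remaining column (C1: 7>2, C2: 4>2, C3: 12>3, C5: 11>8).
Row D is eliminated: A beats it against every remaining column (C1: 7>5, C2: 4>1, C3: 12>1, C5: 11>2).
Column C2 is eliminated: C1 beats it against every remaining row (A: 7>6, C: 12>5).
Among the remaining strategies, none is strictly dominated by another pure strategy of the same player, so the elimination stops.
Surviving strategies — General Rowe: {A, C}; General Cole: {C1, C3, C5}.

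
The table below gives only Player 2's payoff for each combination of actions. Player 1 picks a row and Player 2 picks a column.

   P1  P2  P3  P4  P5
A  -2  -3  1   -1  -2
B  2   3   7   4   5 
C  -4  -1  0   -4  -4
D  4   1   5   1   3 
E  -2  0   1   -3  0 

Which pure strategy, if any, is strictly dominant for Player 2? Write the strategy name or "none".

P3

P3 vs P1: A: 1>-2, B: 7>2, C: 0>-4, D: 5>4, E: 1>-2.
P3 vs P2: A: 1>-3, B: 7>3, C: 0>-1, D: 5>1, E: 1>0.
P3 vs P4: A: 1>-1, B: 7>4, C: 0>-4, D: 5>1, E: 1>-3.
P3 vs P5: A: 1>-2, B: 7>5, C: 0>-4, D: 5>3, E: 1>0.
P3 strictly beats every other strategy against every opponent action, so it is strictly dominant.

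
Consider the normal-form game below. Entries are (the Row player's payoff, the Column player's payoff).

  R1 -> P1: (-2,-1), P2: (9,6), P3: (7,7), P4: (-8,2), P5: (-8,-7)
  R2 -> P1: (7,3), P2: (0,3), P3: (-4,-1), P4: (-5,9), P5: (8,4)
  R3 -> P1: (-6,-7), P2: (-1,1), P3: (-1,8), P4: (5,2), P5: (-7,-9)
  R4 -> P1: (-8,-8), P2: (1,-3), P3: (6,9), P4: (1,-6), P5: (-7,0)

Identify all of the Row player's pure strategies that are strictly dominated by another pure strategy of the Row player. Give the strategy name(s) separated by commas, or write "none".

none

R1: no other strategy beats it everywhere (R2 at P2 (9>0); R3 at P1 (-2>-6); R4 at P1 (-2>-8)).
R2: no other strategy beats it everywhere (R1 at P1 (7>-2); R3 at P1 (7>-6); R4 at P1 (7>-8)).
R3 is not dominated — it holds its own against R1 at P4 (5>-8); R2 at P3 (-1>-4); R4 at P1 (-6>-8).
R4: no other strategy beats it everywhere (R1 at P4 (1>-8); R2 at P2 (1>0); R3 at P2 (1>-1)).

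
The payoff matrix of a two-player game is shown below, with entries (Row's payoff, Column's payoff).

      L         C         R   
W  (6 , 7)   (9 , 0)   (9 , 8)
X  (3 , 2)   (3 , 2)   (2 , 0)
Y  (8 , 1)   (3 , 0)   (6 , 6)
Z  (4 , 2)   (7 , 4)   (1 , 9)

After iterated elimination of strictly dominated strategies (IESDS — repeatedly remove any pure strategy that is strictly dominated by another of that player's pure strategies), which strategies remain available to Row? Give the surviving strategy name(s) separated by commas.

W

For Row, W strictly dominates X on the remaining columns (L: 6>3, C: 9>3, R: 9>2); eliminate X.
Row's strategy Z is strictly dominated by W (L: 6>4, C: 9>7, R: 9>1) and is removed.
Column L is eliminated: R beats it against every remaining row (W: 8>7, Y: 6>1).
Row Y is eliminated: W beats it against every remaining column (C: 9>3, R: 9>6).
Column's strategy C is strictly dominated by R (W: 8>0) and is removed.
Among the remaining strategies, none is strictly dominated by another pure strategy of the same player, so the elimination stops.
Surviving strategies — Row: {W}; Column: {R}.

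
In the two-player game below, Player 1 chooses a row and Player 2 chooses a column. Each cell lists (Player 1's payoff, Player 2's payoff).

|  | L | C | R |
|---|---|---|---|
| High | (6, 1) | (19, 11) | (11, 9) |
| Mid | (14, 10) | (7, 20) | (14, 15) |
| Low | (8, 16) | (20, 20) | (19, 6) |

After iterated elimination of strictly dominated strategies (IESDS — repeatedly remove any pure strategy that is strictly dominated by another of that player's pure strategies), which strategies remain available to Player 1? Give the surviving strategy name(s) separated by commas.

Low

For Player 1, Low strictly dominates High on the remaining columns (L: 8>6, C: 20>19, R: 19>11); eliminate High.
Player 2's strategy L is strictly dominated by C (Mid: 20>10, Low: 20>16) and is removed.
Player 1's strategy Mid is strictly dominated by Low (C: 20>7, R: 19>14) and is removed.
Column R is eliminated: C beats it against every remaining row (Low: 20>6).
Among the remaining strategies, none is strictly dominated by another pure strategy of the same player, so the elimination stops.
Surviving strategies — Player 1: {Low}; Player 2: {C}.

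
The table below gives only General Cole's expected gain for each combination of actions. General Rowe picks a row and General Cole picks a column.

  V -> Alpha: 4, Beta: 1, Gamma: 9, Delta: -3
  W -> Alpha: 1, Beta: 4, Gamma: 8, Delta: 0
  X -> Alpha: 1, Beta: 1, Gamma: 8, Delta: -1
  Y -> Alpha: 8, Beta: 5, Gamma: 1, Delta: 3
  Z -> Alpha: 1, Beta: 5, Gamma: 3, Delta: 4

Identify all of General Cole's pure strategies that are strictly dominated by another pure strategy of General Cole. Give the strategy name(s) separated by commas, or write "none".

Nothing dominates Alpha: Beta at V (4>1); Gamma at Y (8>1); Delta at V (4>-3).
Beta: no other strategy beats it everywhere (Alpha at W (4>1); Gamma at Y (5>1); Delta at V (1>-3)).
Gamma: no other strategy beats it everywhere (Alpha at V (9>4); Beta at V (9>1); Delta at V (9>-3)).
Delta is strictly dominated by Beta (V: 1>-3, W: 4>0, X: 1>-1, Y: 5>3, Z: 5>4).

Delta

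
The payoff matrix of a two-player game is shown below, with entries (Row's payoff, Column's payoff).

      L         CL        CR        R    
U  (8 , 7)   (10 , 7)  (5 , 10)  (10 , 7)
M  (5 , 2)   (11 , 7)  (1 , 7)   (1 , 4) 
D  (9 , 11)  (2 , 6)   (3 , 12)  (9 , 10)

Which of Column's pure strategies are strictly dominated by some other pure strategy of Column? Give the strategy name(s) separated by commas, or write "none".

CR strictly dominates L — U: 10>7, M: 7>2, D: 12>11.
CL: no other strategy beats it everywhere (L at U (7=7); CR at M (7=7); R at U (7=7)).
Nothing dominates CR: L at U (10>7); CL at U (10>7); R at U (10>7).
R: dominated, since CR does at least as well everywhere (U: 10>7, M: 7>4, D: 12>10).

L, R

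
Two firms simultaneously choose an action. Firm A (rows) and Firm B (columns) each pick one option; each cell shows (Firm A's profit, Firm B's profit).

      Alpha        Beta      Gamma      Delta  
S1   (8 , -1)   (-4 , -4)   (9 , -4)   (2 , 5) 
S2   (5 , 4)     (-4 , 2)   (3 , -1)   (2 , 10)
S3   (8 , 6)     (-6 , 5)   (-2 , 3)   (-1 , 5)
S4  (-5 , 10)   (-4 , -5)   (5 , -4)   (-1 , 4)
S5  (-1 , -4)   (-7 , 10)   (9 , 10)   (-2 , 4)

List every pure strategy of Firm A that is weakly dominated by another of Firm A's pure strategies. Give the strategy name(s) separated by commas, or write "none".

S2, S3, S4, S5

S1 is not dominated — it holds its own against S2 at Alpha (8>5); S3 at Beta (-4>-6); S4 at Alpha (8>-5); S5 at Alpha (8>-1).
S2: dominated, since S1 does at least as well everywhere (Alpha: 8>5, Beta: -4=-4, Gamma: 9>3, Delta: 2=2).
S1 weakly dominates S3 — Alpha: 8=8, Beta: -4>-6, Gamma: 9>-2, Delta: 2>-1.
S4: dominated, since S1 does at least as well everywhere (Alpha: 8>-5, Beta: -4=-4, Gamma: 9>5, Delta: 2>-1).
S1 weakly dominates S5 — Alpha: 8>-1, Beta: -4>-7, Gamma: 9=9, Delta: 2>-2.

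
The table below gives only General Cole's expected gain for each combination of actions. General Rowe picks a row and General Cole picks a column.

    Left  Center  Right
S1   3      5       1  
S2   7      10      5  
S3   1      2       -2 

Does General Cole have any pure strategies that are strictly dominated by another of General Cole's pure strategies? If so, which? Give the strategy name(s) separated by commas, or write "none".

Left is strictly dominated by Center (S1: 5>3, S2: 10>7, S3: 2>1).
Center is not dominated — it holds its own against Left at S1 (5>3); Right at S1 (5>1).
Right is strictly dominated by Left (S1: 3>1, S2: 7>5, S3: 1>-2).

Left, Right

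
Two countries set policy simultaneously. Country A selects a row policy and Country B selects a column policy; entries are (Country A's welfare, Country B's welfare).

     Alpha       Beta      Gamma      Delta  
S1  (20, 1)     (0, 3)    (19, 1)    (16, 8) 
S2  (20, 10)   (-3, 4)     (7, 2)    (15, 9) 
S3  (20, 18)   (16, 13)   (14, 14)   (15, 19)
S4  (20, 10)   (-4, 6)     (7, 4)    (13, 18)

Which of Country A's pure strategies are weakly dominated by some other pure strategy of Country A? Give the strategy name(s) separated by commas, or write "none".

S1 is not dominated — it holds its own against S2 at Beta (0>-3); S3 at Gamma (19>14); S4 at Beta (0>-4).
S1 weakly dominates S2 — Alpha: 20=20, Beta: 0>-3, Gamma: 19>7, Delta: 16>15.
S3 is not dominated — it holds its own against S1 at Beta (16>0); S2 at Beta (16>-3); S4 at Beta (16>-4).
S4 is weakly dominated by S1 (Alpha: 20=20, Beta: 0>-4, Gamma: 19>7, Delta: 16>13).

S2, S4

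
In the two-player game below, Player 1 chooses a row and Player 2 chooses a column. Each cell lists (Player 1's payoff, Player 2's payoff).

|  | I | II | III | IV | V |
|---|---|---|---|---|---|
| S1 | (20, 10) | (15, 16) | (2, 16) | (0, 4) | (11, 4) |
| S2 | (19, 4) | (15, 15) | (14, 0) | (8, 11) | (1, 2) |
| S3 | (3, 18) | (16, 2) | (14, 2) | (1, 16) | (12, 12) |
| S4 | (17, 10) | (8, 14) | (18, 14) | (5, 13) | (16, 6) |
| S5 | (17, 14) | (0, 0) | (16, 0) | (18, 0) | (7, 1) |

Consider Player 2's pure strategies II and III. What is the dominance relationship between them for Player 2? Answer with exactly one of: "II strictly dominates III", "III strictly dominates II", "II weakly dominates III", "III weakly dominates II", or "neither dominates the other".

II weakly dominates III

II's payoffs vs III's, by Player 1's action — S1: 16=16, S2: 15>0, S3: 2=2, S4: 14=14, S5: 0=0.
II is at least as good everywhere and strictly better somewhere (tied only at S1, S3, S4, S5), so II weakly but not strictly dominates III.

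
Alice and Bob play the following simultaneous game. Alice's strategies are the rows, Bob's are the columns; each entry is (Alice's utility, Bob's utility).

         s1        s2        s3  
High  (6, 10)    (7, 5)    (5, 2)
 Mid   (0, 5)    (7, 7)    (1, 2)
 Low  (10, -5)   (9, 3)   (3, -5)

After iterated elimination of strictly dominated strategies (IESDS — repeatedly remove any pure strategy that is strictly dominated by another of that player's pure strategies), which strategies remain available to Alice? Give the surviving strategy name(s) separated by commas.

For Alice, Low strictly dominates Mid on the remaining columns (s1: 10>0, s2: 9>7, s3: 3>1); eliminate Mid.
Column s3 is eliminated: s2 beats it against every remaining row (High: 5>2, Low: 3>-5).
For Alice, Low strictly dominates High on the remaining columns (s1: 10>6, s2: 9>7); eliminate High.
Bob's strategy s1 is strictly dominated by s2 (Low: 3>-5) and is removed.
Among the remaining strategies, none is strictly dominated by another pure strategy of the same player, so the elimination stops.
Surviving strategies — Alice: {Low}; Bob: {s2}.

Low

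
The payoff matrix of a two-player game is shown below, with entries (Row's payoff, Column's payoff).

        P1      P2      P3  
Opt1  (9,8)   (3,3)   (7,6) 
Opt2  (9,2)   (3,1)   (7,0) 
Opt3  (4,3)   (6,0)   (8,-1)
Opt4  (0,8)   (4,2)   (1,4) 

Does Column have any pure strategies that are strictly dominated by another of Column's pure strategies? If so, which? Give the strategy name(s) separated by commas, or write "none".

P2, P3

P1: no other strategy beats it everywhere (P2 at Opt1 (8>3); P3 at Opt1 (8>6)).
P1 strictly dominates P2 — Opt1: 8>3, Opt2: 2>1, Opt3: 3>0, Opt4: 8>2.
P3: dominated, since P1 does at least as well everywhere (Opt1: 8>6, Opt2: 2>0, Opt3: 3>-1, Opt4: 8>4).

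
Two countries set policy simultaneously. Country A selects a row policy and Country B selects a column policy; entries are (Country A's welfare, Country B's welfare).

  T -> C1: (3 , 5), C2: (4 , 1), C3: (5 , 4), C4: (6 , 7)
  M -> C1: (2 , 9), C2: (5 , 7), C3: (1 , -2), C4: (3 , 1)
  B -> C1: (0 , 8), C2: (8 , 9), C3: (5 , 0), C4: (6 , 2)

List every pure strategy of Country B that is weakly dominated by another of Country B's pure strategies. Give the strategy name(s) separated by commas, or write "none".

C3

C1 is not dominated — it holds its own against C2 at T (5>1); C3 at T (5>4); C4 at M (9>1).
Nothing dominates C2: C1 at B (9>8); C3 at M (7>-2); C4 at M (7>1).
C3: dominated, since C1 does at least as well everywhere (T: 5>4, M: 9>-2, B: 8>0).
C4: no other strategy beats it everywhere (C1 at T (7>5); C2 at T (7>1); C3 at T (7>4)).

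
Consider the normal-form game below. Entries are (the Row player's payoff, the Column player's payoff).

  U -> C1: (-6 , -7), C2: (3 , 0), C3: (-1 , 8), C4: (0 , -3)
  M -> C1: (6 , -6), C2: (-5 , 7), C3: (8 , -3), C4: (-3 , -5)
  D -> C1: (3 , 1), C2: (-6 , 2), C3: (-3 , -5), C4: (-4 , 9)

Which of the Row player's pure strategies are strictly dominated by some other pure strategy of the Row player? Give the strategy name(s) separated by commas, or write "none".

U is not dominated — it holds its own against M at C2 (3>-5); D at C2 (3>-6).
Nothing dominates M: U at C1 (6>-6); D at C1 (6>3).
D is strictly dominated by M (C1: 6>3, C2: -5>-6, C3: 8>-3, C4: -3>-4).

D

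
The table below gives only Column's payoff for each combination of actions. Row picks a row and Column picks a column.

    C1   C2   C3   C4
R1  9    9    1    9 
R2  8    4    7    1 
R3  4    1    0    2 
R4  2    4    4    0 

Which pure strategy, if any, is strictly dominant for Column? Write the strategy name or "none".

C1 fails to dominate C2 at R1 (9=9).
C2 fails to dominate C1 at R1 (9=9).
C3 fails to dominate C1 at R1 (1<9).
C4 fails to dominate C1 at R1 (9=9).
No single strategy dominates all the others.

none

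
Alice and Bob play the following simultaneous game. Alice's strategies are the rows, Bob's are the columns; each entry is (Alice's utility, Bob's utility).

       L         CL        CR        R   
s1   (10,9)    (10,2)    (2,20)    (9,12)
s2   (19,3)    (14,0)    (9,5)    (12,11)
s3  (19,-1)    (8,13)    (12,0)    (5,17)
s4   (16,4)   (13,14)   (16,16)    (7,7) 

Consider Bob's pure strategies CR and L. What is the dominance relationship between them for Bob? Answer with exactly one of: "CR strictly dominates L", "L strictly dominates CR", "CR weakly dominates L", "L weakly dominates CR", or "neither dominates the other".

CR strictly dominates L

Compare CR to L across every action of Alice: s1: 20>9, s2: 5>3, s3: 0>-1, s4: 16>4.
Every comparison favours CR, so CR strictly dominates L.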